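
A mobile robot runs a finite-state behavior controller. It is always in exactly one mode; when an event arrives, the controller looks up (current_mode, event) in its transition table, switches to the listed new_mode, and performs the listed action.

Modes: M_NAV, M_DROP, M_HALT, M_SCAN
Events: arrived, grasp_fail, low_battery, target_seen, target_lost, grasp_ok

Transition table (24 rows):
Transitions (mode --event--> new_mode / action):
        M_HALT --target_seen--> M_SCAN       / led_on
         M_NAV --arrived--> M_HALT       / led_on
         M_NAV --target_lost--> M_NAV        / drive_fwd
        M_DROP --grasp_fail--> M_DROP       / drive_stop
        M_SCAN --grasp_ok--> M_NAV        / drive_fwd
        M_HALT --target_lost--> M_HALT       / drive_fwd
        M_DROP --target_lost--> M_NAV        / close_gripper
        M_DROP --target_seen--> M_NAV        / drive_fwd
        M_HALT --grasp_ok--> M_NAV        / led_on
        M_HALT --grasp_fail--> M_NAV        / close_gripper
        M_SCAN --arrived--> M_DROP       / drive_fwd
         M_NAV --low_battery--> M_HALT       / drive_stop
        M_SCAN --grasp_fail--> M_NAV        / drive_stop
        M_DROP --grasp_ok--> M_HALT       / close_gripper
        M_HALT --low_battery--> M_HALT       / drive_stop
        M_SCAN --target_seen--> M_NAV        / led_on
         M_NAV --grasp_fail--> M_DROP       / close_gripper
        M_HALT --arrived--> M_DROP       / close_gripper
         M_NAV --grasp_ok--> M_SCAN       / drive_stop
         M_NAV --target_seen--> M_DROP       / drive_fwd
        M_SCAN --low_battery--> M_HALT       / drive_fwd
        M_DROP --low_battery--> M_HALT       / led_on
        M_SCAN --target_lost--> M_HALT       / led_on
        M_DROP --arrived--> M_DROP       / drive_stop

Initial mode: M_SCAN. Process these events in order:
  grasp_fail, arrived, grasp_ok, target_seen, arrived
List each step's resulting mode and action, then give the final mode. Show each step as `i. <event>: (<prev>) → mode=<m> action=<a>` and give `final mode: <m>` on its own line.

final mode: M_DROP

1. grasp_fail: (M_SCAN) → mode=M_NAV action=drive_stop
2. arrived: (M_NAV) → mode=M_HALT action=led_on
3. grasp_ok: (M_HALT) → mode=M_NAV action=led_on
4. target_seen: (M_NAV) → mode=M_DROP action=drive_fwd
5. arrived: (M_DROP) → mode=M_DROP action=drive_stop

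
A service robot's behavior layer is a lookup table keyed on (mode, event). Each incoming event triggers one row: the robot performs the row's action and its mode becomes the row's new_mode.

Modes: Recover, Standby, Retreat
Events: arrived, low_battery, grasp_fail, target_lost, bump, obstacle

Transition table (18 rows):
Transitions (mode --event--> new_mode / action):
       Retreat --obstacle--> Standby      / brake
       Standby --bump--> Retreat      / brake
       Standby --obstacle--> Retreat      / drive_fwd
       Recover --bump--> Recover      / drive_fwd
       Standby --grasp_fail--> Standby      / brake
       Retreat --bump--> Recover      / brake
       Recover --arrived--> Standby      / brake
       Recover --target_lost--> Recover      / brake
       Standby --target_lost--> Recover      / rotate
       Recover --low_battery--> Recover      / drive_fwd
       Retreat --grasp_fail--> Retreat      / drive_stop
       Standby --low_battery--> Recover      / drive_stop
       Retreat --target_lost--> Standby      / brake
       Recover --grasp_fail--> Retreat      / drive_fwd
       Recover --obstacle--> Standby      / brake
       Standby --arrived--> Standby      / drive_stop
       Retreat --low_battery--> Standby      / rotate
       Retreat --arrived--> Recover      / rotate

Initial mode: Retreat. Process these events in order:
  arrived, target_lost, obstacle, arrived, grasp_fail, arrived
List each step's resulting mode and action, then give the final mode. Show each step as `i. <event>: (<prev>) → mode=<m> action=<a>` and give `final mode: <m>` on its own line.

1. arrived: (Retreat) → mode=Recover action=rotate
2. target_lost: (Recover) → mode=Recover action=brake
3. obstacle: (Recover) → mode=Standby action=brake
4. arrived: (Standby) → mode=Standby action=drive_stop
5. grasp_fail: (Standby) → mode=Standby action=brake
6. arrived: (Standby) → mode=Standby action=drive_stop

final mode: Standby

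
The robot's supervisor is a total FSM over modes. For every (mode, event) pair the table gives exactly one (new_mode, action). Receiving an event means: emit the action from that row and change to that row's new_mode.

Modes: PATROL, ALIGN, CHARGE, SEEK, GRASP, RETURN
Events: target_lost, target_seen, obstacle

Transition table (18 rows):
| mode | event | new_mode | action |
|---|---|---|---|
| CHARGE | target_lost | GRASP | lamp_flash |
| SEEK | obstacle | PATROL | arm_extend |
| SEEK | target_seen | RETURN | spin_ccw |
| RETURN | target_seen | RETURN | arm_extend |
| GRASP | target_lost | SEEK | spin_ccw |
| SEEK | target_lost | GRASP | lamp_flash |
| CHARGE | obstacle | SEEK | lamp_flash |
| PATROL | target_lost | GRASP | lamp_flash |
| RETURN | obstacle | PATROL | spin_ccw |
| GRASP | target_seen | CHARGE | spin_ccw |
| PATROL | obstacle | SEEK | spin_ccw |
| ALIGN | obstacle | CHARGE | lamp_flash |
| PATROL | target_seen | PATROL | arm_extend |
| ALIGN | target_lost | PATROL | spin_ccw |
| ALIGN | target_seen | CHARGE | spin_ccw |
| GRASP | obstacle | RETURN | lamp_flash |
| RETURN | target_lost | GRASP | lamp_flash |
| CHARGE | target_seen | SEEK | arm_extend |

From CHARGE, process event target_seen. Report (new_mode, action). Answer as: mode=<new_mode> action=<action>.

mode=SEEK action=arm_extend

current mode = CHARGE; filter table to that mode:
  (CHARGE, target_lost) → (GRASP, lamp_flash)
  (CHARGE, obstacle) → (SEEK, lamp_flash)
  (CHARGE, target_seen) → (SEEK, arm_extend)  ← event matches
event = target_seen selects (SEEK, arm_extend)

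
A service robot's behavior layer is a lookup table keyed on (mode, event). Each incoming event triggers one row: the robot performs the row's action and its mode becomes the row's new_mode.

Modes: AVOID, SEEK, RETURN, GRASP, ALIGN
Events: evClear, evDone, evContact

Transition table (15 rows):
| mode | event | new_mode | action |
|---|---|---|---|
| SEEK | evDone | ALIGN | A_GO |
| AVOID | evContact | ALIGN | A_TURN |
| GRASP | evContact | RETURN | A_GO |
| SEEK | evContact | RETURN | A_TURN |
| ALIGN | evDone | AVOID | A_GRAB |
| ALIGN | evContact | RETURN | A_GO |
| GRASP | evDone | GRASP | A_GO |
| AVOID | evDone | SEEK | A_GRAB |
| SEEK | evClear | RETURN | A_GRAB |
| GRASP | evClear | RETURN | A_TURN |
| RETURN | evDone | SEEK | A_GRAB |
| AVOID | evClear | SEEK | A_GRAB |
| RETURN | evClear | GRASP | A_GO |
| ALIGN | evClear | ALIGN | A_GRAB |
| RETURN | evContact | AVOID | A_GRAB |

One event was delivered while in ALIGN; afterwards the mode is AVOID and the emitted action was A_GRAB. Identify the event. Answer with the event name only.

try evClear: (ALIGN, evClear) → (ALIGN, A_GRAB)
try evDone: (ALIGN, evDone) → (AVOID, A_GRAB)  ← matches
try evContact: (ALIGN, evContact) → (RETURN, A_GO)

evDone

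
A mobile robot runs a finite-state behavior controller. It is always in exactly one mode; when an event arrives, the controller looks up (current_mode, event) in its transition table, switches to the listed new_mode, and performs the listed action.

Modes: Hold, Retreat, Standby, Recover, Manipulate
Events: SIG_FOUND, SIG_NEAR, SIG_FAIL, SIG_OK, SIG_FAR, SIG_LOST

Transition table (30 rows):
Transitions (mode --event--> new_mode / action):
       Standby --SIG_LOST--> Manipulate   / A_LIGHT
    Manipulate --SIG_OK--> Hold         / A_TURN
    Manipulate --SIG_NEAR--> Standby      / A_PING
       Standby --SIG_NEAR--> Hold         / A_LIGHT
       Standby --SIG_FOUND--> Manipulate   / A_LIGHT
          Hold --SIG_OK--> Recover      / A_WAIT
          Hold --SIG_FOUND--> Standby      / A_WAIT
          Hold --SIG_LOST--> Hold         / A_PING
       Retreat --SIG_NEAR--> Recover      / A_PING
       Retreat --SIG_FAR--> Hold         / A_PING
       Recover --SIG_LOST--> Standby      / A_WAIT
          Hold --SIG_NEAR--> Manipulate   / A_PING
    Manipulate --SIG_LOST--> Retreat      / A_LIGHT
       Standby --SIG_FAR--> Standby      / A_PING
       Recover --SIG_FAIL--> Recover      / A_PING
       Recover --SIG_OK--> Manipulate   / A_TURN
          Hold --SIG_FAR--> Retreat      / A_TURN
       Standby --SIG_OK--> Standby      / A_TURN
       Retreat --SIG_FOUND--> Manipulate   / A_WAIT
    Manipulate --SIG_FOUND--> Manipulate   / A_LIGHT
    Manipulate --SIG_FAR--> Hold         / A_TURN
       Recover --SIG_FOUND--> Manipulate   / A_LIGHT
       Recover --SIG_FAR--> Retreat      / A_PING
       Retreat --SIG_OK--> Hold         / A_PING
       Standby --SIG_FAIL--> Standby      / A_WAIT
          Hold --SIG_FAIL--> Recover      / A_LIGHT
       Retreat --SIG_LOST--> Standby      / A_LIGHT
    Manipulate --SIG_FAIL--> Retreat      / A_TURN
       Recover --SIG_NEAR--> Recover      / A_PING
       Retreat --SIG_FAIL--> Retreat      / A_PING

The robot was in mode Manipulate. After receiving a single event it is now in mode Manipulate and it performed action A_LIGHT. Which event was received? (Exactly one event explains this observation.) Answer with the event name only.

SIG_FOUND

try SIG_FOUND: (Manipulate, SIG_FOUND) → (Manipulate, A_LIGHT)  ← matches
try SIG_NEAR: (Manipulate, SIG_NEAR) → (Standby, A_PING)
try SIG_FAIL: (Manipulate, SIG_FAIL) → (Retreat, A_TURN)
try SIG_OK: (Manipulate, SIG_OK) → (Hold, A_TURN)
try SIG_FAR: (Manipulate, SIG_FAR) → (Hold, A_TURN)
try SIG_LOST: (Manipulate, SIG_LOST) → (Retreat, A_LIGHT)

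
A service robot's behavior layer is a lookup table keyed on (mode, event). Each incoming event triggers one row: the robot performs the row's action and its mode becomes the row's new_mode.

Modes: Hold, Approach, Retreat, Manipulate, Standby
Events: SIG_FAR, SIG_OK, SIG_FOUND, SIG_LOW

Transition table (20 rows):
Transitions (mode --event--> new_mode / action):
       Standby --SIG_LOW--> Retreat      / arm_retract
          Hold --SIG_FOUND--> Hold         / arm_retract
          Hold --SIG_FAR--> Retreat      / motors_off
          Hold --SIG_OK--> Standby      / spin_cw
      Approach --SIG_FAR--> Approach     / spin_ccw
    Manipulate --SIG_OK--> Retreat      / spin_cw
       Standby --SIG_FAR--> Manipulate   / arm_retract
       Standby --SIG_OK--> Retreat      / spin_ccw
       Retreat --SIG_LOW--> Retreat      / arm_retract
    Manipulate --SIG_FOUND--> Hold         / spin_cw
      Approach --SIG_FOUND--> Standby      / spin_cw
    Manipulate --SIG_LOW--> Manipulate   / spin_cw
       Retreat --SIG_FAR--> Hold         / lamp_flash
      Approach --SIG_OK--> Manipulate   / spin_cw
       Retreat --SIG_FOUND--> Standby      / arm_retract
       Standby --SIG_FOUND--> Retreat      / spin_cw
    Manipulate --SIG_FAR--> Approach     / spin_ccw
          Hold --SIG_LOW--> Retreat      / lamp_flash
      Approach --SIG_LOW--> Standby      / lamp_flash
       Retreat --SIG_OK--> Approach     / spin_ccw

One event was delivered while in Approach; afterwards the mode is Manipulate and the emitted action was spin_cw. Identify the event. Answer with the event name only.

SIG_OK

try SIG_FAR: (Approach, SIG_FAR) → (Approach, spin_ccw)
try SIG_OK: (Approach, SIG_OK) → (Manipulate, spin_cw)  ← matches
try SIG_FOUND: (Approach, SIG_FOUND) → (Standby, spin_cw)
try SIG_LOW: (Approach, SIG_LOW) → (Standby, lamp_flash)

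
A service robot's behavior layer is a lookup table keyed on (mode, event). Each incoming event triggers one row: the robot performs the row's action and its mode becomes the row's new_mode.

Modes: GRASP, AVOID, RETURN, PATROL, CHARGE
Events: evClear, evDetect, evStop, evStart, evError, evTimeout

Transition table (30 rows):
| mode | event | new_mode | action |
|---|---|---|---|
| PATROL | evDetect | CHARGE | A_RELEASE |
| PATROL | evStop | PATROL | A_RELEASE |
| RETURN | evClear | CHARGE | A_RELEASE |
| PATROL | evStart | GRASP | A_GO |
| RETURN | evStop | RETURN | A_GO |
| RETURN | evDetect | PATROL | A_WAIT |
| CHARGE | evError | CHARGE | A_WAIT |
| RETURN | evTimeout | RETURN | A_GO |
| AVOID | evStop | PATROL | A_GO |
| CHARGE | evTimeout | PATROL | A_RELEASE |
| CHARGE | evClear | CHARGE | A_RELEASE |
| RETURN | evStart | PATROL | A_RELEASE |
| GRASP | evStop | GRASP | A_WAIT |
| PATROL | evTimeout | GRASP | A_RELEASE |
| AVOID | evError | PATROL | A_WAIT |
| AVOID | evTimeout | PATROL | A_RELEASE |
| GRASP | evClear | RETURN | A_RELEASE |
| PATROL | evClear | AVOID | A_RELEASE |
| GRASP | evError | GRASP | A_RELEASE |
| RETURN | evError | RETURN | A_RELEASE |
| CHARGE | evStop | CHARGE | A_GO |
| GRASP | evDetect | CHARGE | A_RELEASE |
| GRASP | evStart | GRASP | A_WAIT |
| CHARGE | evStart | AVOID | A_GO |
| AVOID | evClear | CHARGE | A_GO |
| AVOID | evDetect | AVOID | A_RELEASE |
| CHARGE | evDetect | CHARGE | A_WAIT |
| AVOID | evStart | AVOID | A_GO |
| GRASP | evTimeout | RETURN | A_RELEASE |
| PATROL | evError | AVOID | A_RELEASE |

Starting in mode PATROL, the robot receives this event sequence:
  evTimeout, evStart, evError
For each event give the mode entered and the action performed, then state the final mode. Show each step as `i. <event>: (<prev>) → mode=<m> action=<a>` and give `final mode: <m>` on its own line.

final mode: GRASP

1. evTimeout: (PATROL) → mode=GRASP action=A_RELEASE
2. evStart: (GRASP) → mode=GRASP action=A_WAIT
3. evError: (GRASP) → mode=GRASP action=A_RELEASE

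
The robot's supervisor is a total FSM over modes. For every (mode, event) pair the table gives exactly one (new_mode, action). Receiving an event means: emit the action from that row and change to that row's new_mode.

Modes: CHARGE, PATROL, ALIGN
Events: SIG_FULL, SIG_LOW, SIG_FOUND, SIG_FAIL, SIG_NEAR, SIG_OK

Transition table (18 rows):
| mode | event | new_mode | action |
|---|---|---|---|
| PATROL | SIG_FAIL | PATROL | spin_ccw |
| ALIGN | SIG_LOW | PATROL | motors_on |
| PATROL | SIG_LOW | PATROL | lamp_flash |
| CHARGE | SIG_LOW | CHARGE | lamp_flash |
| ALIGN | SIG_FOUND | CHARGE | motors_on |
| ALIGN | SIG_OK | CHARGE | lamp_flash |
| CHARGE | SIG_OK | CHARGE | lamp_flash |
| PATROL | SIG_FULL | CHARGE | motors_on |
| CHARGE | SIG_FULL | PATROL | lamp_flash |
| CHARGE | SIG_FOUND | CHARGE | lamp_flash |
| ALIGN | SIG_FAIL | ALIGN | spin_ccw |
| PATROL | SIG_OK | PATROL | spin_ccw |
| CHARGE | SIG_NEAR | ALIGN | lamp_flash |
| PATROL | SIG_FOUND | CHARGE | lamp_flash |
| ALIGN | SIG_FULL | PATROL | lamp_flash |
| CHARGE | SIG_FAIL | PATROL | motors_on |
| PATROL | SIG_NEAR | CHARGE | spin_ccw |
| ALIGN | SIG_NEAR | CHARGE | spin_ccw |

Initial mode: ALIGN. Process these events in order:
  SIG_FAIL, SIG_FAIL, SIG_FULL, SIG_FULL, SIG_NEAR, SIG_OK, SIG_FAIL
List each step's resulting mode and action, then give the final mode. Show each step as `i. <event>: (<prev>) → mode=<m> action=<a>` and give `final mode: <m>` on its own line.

1. SIG_FAIL: (ALIGN) → mode=ALIGN action=spin_ccw
2. SIG_FAIL: (ALIGN) → mode=ALIGN action=spin_ccw
3. SIG_FULL: (ALIGN) → mode=PATROL action=lamp_flash
4. SIG_FULL: (PATROL) → mode=CHARGE action=motors_on
5. SIG_NEAR: (CHARGE) → mode=ALIGN action=lamp_flash
6. SIG_OK: (ALIGN) → mode=CHARGE action=lamp_flash
7. SIG_FAIL: (CHARGE) → mode=PATROL action=motors_on

final mode: PATROL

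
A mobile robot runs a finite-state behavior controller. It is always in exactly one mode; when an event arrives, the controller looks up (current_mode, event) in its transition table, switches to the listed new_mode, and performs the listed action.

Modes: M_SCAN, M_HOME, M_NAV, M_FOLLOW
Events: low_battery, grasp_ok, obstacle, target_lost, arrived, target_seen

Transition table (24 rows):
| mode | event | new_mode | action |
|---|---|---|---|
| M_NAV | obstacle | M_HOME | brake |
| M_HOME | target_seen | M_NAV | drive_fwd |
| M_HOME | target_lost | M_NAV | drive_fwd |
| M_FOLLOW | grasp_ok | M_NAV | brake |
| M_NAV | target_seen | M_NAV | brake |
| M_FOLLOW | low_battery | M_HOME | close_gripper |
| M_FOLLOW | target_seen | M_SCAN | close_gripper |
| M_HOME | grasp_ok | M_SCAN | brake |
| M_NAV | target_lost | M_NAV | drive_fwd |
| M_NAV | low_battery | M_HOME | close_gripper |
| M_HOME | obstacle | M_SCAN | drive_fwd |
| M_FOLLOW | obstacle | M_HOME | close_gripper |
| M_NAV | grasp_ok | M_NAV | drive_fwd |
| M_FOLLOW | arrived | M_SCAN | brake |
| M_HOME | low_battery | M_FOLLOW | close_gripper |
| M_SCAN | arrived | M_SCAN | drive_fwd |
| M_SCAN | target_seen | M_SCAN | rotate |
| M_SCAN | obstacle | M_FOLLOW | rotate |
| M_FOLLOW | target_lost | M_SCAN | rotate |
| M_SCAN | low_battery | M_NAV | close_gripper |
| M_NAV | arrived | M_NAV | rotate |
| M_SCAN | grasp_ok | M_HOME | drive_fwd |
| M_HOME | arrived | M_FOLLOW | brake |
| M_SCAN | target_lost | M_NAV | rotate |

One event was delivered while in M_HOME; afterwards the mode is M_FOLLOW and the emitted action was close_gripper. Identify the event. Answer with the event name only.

low_battery

try low_battery: (M_HOME, low_battery) → (M_FOLLOW, close_gripper)  ← matches
try grasp_ok: (M_HOME, grasp_ok) → (M_SCAN, brake)
try obstacle: (M_HOME, obstacle) → (M_SCAN, drive_fwd)
try target_lost: (M_HOME, target_lost) → (M_NAV, drive_fwd)
try arrived: (M_HOME, arrived) → (M_FOLLOW, brake)
try target_seen: (M_HOME, target_seen) → (M_NAV, drive_fwd)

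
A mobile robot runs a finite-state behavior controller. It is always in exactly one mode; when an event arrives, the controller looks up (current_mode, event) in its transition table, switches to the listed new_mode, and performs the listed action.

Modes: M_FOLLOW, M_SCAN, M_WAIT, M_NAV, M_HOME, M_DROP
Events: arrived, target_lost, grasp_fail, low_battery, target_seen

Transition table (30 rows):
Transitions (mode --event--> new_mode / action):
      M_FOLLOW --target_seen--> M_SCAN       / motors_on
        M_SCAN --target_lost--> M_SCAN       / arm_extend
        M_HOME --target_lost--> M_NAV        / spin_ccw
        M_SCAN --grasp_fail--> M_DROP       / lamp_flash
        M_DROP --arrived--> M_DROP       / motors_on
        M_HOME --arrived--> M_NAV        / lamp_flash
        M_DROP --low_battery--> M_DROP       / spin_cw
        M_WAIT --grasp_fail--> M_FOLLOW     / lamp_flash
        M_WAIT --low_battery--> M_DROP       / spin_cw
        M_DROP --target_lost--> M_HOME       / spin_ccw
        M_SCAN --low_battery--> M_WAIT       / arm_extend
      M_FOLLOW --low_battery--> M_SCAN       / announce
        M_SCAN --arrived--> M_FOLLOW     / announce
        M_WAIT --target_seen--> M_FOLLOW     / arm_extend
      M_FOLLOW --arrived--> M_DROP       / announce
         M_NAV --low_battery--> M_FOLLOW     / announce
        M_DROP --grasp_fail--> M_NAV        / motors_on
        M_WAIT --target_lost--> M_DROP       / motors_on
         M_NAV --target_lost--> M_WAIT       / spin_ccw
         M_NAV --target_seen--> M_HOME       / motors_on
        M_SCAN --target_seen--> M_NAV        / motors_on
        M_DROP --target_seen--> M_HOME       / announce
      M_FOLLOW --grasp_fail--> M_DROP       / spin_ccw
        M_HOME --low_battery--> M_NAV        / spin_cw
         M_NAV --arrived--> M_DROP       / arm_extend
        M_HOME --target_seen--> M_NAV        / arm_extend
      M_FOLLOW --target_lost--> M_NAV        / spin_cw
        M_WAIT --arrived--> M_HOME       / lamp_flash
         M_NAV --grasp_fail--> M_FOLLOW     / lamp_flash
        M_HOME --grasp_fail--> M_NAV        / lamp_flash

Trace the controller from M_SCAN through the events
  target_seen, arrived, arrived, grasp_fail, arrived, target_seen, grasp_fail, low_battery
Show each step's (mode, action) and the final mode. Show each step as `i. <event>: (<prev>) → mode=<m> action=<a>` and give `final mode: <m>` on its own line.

1. target_seen: (M_SCAN) → mode=M_NAV action=motors_on
2. arrived: (M_NAV) → mode=M_DROP action=arm_extend
3. arrived: (M_DROP) → mode=M_DROP action=motors_on
4. grasp_fail: (M_DROP) → mode=M_NAV action=motors_on
5. arrived: (M_NAV) → mode=M_DROP action=arm_extend
6. target_seen: (M_DROP) → mode=M_HOME action=announce
7. grasp_fail: (M_HOME) → mode=M_NAV action=lamp_flash
8. low_battery: (M_NAV) → mode=M_FOLLOW action=announce

final mode: M_FOLLOW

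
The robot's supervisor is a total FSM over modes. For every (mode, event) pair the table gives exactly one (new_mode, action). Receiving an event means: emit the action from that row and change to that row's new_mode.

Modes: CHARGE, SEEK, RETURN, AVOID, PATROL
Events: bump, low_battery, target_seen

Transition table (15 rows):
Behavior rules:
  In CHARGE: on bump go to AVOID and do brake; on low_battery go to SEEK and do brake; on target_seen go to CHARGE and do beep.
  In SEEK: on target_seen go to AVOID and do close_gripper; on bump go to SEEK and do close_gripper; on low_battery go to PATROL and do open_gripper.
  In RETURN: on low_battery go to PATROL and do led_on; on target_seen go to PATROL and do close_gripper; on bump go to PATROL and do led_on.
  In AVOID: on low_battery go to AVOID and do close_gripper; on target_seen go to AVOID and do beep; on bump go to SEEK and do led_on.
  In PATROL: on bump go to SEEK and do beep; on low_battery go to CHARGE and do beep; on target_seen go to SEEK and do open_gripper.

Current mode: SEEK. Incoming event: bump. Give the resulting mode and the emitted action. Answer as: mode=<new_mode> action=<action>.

mode=SEEK action=close_gripper

current mode = SEEK; filter table to that mode:
  (SEEK, target_seen) → (AVOID, close_gripper)
  (SEEK, bump) → (SEEK, close_gripper)  ← event matches
  (SEEK, low_battery) → (PATROL, open_gripper)
event = bump selects (SEEK, close_gripper)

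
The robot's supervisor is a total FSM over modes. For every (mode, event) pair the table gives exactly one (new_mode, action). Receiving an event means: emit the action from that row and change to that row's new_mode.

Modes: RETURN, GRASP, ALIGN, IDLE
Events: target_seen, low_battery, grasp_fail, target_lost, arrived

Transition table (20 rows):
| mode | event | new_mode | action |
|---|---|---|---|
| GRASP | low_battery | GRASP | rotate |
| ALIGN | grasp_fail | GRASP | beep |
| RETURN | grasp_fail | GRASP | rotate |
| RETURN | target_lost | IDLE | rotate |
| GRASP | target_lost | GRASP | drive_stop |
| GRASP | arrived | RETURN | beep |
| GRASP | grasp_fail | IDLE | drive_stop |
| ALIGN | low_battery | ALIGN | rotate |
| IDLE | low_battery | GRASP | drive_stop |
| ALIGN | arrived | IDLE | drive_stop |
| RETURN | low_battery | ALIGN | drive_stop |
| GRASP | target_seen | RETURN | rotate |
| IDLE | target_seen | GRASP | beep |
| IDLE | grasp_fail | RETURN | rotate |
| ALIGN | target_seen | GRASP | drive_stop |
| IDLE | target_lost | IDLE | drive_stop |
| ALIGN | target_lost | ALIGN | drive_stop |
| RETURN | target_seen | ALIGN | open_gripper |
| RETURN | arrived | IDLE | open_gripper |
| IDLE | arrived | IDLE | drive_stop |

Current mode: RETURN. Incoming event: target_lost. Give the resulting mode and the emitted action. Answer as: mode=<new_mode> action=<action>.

mode=IDLE action=rotate

current mode = RETURN; filter table to that mode:
  (RETURN, grasp_fail) → (GRASP, rotate)
  (RETURN, target_lost) → (IDLE, rotate)  ← event matches
  (RETURN, low_battery) → (ALIGN, drive_stop)
  (RETURN, target_seen) → (ALIGN, open_gripper)
  (RETURN, arrived) → (IDLE, open_gripper)
event = target_lost selects (IDLE, rotate)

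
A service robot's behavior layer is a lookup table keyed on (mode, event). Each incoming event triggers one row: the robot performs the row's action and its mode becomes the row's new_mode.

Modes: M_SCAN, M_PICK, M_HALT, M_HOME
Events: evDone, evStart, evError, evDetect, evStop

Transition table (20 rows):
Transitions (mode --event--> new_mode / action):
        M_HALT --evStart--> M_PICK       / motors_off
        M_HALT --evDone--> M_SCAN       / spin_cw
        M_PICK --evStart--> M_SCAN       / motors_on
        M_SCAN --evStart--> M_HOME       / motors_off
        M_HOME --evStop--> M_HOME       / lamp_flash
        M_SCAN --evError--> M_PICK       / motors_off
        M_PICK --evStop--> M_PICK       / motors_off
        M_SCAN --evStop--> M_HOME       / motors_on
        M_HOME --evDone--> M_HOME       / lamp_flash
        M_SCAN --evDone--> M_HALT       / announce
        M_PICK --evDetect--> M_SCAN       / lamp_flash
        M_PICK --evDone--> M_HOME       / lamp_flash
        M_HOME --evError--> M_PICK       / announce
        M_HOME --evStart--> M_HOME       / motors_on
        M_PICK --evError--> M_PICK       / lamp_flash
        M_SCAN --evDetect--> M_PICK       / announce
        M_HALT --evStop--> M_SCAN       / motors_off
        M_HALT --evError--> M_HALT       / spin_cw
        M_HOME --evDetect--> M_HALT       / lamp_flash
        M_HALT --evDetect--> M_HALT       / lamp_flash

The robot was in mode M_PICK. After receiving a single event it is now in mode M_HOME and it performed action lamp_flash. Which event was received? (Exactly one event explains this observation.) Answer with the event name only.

evDone

try evDone: (M_PICK, evDone) → (M_HOME, lamp_flash)  ← matches
try evStart: (M_PICK, evStart) → (M_SCAN, motors_on)
try evError: (M_PICK, evError) → (M_PICK, lamp_flash)
try evDetect: (M_PICK, evDetect) → (M_SCAN, lamp_flash)
try evStop: (M_PICK, evStop) → (M_PICK, motors_off)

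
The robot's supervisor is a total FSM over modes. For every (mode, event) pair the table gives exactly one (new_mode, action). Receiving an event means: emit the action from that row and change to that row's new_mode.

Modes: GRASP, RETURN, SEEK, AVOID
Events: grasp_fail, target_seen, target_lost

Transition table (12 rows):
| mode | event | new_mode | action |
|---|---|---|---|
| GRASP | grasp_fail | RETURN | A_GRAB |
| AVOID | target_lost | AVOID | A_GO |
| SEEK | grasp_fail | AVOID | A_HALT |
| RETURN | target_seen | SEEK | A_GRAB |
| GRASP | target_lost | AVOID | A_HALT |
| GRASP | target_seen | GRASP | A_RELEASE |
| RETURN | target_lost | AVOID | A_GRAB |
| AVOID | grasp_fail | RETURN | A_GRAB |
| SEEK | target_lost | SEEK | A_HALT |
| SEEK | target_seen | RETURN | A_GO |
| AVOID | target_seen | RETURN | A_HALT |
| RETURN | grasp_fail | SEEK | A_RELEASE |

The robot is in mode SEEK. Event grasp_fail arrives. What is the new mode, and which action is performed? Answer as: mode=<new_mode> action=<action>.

mode=AVOID action=A_HALT

current mode = SEEK; filter table to that mode:
  (SEEK, grasp_fail) → (AVOID, A_HALT)  ← event matches
  (SEEK, target_lost) → (SEEK, A_HALT)
  (SEEK, target_seen) → (RETURN, A_GO)
event = grasp_fail selects (AVOID, A_HALT)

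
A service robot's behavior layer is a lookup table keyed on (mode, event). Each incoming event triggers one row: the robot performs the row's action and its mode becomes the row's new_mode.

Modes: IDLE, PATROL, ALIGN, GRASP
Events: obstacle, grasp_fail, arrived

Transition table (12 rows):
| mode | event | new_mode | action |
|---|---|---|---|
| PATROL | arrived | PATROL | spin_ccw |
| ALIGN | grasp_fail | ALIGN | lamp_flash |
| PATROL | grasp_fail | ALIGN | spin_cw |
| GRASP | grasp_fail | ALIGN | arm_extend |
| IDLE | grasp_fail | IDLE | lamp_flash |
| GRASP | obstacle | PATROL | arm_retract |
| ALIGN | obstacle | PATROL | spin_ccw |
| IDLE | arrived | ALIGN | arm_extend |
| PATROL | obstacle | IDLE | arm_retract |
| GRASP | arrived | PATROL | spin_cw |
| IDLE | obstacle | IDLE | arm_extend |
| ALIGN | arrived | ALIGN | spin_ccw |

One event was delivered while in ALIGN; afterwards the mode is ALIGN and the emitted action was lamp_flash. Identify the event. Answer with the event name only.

grasp_fail

try obstacle: (ALIGN, obstacle) → (PATROL, spin_ccw)
try grasp_fail: (ALIGN, grasp_fail) → (ALIGN, lamp_flash)  ← matches
try arrived: (ALIGN, arrived) → (ALIGN, spin_ccw)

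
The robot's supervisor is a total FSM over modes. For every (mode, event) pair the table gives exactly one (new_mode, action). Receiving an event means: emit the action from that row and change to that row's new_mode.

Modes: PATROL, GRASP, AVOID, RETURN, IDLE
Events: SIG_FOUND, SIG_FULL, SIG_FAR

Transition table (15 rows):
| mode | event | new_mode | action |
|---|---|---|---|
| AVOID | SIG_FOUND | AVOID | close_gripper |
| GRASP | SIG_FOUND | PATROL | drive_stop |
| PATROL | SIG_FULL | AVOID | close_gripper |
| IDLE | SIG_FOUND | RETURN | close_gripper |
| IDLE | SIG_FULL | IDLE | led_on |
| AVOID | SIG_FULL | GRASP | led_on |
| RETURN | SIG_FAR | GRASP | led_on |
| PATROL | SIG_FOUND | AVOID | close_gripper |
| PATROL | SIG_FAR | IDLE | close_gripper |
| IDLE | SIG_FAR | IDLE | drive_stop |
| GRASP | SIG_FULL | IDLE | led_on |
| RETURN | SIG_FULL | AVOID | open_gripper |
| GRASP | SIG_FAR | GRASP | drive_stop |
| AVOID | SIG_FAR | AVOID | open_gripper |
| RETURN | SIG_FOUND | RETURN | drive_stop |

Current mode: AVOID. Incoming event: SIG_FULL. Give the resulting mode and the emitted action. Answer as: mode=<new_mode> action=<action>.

current mode = AVOID; filter table to that mode:
  (AVOID, SIG_FOUND) → (AVOID, close_gripper)
  (AVOID, SIG_FULL) → (GRASP, led_on)  ← event matches
  (AVOID, SIG_FAR) → (AVOID, open_gripper)
event = SIG_FULL selects (GRASP, led_on)

mode=GRASP action=led_on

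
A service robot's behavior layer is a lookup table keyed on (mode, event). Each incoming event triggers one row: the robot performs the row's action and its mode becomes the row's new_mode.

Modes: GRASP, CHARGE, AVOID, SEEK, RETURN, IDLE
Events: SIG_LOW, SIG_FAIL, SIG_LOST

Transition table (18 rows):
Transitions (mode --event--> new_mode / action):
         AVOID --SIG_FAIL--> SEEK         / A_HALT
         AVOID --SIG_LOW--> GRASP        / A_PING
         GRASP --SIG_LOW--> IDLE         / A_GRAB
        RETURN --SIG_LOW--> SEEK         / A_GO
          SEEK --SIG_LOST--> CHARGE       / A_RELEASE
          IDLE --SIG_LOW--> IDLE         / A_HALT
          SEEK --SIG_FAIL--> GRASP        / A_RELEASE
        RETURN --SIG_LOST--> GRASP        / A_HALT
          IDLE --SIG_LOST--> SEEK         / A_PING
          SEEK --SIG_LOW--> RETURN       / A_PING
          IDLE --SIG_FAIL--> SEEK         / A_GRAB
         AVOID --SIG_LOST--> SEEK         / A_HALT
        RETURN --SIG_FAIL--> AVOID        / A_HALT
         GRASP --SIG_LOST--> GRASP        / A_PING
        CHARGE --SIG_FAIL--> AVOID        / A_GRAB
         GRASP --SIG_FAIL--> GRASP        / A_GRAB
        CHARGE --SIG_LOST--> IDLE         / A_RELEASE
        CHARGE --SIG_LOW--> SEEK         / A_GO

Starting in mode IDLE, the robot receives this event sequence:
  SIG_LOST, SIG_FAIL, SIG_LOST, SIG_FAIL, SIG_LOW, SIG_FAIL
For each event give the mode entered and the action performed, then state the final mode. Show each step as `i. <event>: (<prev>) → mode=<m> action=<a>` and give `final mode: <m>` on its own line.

1. SIG_LOST: (IDLE) → mode=SEEK action=A_PING
2. SIG_FAIL: (SEEK) → mode=GRASP action=A_RELEASE
3. SIG_LOST: (GRASP) → mode=GRASP action=A_PING
4. SIG_FAIL: (GRASP) → mode=GRASP action=A_GRAB
5. SIG_LOW: (GRASP) → mode=IDLE action=A_GRAB
6. SIG_FAIL: (IDLE) → mode=SEEK action=A_GRAB

final mode: SEEK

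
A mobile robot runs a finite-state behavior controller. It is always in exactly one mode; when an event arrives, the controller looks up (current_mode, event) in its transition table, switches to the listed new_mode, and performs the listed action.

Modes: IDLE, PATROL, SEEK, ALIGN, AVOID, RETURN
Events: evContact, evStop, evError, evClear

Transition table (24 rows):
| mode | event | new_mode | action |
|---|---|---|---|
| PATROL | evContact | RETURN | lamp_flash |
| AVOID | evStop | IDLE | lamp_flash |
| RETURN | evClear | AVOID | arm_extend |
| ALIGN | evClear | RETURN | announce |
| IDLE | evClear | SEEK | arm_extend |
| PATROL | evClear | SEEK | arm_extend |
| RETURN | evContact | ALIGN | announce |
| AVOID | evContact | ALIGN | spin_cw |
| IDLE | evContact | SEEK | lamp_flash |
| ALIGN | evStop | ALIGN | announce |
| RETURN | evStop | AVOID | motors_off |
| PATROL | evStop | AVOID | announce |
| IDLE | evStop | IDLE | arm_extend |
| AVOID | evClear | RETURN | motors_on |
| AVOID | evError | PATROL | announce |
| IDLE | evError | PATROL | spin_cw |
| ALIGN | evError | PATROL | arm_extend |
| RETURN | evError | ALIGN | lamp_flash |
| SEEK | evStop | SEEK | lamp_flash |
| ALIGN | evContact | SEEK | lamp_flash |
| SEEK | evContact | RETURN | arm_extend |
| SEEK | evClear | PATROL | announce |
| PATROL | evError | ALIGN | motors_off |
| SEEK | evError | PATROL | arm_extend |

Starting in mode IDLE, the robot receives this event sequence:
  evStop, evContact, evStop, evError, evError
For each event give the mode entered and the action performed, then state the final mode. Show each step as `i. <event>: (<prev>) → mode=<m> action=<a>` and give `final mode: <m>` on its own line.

1. evStop: (IDLE) → mode=IDLE action=arm_extend
2. evContact: (IDLE) → mode=SEEK action=lamp_flash
3. evStop: (SEEK) → mode=SEEK action=lamp_flash
4. evError: (SEEK) → mode=PATROL action=arm_extend
5. evError: (PATROL) → mode=ALIGN action=motors_off

final mode: ALIGN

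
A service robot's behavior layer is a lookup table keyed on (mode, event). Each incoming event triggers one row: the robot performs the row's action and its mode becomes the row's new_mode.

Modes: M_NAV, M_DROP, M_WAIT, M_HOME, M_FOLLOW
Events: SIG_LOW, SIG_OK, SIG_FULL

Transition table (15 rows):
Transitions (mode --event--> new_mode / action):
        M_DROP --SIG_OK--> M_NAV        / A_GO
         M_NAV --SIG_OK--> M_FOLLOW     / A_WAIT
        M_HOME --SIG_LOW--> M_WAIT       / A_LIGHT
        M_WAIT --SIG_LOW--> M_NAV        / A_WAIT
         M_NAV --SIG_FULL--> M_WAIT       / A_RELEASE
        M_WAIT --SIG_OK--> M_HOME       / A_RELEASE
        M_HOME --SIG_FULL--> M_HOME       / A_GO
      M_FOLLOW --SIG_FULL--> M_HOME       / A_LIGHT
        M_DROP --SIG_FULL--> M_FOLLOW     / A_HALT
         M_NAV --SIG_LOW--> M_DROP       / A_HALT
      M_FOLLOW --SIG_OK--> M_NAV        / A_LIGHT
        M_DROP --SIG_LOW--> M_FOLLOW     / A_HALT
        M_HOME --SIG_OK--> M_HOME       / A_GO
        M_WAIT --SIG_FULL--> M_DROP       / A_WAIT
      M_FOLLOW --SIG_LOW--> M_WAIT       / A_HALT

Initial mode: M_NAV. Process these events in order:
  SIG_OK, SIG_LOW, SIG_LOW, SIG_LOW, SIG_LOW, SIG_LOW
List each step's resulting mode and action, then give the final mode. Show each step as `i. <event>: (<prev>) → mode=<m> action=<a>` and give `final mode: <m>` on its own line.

final mode: M_WAIT

1. SIG_OK: (M_NAV) → mode=M_FOLLOW action=A_WAIT
2. SIG_LOW: (M_FOLLOW) → mode=M_WAIT action=A_HALT
3. SIG_LOW: (M_WAIT) → mode=M_NAV action=A_WAIT
4. SIG_LOW: (M_NAV) → mode=M_DROP action=A_HALT
5. SIG_LOW: (M_DROP) → mode=M_FOLLOW action=A_HALT
6. SIG_LOW: (M_FOLLOW) → mode=M_WAIT action=A_HALT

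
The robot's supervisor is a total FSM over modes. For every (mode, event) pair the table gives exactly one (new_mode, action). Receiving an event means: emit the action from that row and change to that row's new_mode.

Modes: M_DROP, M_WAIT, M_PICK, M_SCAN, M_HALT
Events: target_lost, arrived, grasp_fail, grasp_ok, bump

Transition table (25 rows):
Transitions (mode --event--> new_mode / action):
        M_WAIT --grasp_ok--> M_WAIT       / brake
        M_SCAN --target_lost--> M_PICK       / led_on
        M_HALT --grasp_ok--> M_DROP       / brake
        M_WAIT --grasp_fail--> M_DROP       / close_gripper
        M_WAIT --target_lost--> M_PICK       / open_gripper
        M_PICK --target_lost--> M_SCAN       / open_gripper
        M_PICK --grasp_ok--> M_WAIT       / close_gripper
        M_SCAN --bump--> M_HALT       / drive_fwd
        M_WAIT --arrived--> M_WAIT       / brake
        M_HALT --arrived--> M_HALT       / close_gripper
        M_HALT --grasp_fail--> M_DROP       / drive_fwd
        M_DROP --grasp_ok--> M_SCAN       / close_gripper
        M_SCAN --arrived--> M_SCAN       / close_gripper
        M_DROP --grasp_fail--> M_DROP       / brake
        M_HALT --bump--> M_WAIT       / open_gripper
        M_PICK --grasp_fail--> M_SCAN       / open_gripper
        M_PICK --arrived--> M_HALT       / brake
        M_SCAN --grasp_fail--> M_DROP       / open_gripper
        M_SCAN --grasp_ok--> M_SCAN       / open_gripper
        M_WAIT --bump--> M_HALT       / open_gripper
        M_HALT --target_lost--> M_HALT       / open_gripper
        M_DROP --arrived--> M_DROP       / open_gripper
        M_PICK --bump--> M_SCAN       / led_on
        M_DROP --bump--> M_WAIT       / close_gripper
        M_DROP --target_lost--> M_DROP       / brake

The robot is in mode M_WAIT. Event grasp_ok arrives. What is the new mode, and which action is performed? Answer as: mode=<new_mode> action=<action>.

mode=M_WAIT action=brake

current mode = M_WAIT; filter table to that mode:
  (M_WAIT, grasp_ok) → (M_WAIT, brake)  ← event matches
  (M_WAIT, grasp_fail) → (M_DROP, close_gripper)
  (M_WAIT, target_lost) → (M_PICK, open_gripper)
  (M_WAIT, arrived) → (M_WAIT, brake)
  (M_WAIT, bump) → (M_HALT, open_gripper)
event = grasp_ok selects (M_WAIT, brake)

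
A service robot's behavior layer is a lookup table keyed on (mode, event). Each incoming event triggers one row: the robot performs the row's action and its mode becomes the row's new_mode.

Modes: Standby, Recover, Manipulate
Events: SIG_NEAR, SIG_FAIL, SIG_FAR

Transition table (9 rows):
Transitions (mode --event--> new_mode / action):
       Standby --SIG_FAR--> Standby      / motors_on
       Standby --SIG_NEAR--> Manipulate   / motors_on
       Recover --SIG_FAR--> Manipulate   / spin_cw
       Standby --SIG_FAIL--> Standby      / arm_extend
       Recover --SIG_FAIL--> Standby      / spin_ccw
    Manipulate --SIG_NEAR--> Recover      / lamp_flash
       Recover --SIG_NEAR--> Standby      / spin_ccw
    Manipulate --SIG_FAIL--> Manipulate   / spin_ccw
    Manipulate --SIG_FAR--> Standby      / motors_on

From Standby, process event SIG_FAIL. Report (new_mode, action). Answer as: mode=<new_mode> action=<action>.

current mode = Standby; filter table to that mode:
  (Standby, SIG_FAR) → (Standby, motors_on)
  (Standby, SIG_NEAR) → (Manipulate, motors_on)
  (Standby, SIG_FAIL) → (Standby, arm_extend)  ← event matches
event = SIG_FAIL selects (Standby, arm_extend)

mode=Standby action=arm_extend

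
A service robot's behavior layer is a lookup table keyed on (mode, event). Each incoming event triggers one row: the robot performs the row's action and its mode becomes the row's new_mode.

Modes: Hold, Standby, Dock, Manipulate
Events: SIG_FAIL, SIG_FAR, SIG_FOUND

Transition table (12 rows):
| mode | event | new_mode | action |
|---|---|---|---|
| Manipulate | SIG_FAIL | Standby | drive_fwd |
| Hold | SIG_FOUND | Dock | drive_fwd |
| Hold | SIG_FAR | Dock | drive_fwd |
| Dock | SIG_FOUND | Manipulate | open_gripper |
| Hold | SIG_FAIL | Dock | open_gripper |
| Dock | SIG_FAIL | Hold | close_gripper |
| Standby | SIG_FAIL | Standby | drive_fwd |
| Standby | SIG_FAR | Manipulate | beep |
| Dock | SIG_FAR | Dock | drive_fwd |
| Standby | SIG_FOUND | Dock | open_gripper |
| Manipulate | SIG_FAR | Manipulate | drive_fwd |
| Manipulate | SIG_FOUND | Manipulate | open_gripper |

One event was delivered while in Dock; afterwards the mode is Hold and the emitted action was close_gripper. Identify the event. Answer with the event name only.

try SIG_FAIL: (Dock, SIG_FAIL) → (Hold, close_gripper)  ← matches
try SIG_FAR: (Dock, SIG_FAR) → (Dock, drive_fwd)
try SIG_FOUND: (Dock, SIG_FOUND) → (Manipulate, open_gripper)

SIG_FAIL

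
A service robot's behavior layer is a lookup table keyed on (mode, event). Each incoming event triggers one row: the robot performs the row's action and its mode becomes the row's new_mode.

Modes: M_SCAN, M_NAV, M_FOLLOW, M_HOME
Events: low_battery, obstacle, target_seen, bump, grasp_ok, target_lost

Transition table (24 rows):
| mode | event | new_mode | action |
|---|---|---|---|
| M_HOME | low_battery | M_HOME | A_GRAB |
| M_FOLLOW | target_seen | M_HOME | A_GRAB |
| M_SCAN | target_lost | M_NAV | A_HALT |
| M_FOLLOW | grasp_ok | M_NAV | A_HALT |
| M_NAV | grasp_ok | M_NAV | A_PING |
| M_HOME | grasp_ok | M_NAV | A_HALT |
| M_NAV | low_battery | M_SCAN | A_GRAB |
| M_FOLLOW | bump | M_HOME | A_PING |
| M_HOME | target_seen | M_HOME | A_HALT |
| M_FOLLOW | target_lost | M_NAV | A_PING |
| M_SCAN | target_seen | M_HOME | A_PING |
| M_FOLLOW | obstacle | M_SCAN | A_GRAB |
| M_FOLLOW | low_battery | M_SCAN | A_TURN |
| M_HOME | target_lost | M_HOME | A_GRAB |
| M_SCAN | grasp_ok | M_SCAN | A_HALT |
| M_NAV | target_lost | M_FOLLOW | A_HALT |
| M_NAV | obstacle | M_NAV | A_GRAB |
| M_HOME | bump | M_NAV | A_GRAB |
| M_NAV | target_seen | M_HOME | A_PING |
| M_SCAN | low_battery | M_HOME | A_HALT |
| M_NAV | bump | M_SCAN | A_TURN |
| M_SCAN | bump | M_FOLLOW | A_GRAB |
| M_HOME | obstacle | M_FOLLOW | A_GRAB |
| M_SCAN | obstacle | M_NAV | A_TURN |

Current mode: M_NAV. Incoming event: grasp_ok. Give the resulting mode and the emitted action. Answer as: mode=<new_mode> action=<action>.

current mode = M_NAV; filter table to that mode:
  (M_NAV, grasp_ok) → (M_NAV, A_PING)  ← event matches
  (M_NAV, low_battery) → (M_SCAN, A_GRAB)
  (M_NAV, target_lost) → (M_FOLLOW, A_HALT)
  (M_NAV, obstacle) → (M_NAV, A_GRAB)
  (M_NAV, target_seen) → (M_HOME, A_PING)
  (M_NAV, bump) → (M_SCAN, A_TURN)
event = grasp_ok selects (M_NAV, A_PING)

mode=M_NAV action=A_PING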